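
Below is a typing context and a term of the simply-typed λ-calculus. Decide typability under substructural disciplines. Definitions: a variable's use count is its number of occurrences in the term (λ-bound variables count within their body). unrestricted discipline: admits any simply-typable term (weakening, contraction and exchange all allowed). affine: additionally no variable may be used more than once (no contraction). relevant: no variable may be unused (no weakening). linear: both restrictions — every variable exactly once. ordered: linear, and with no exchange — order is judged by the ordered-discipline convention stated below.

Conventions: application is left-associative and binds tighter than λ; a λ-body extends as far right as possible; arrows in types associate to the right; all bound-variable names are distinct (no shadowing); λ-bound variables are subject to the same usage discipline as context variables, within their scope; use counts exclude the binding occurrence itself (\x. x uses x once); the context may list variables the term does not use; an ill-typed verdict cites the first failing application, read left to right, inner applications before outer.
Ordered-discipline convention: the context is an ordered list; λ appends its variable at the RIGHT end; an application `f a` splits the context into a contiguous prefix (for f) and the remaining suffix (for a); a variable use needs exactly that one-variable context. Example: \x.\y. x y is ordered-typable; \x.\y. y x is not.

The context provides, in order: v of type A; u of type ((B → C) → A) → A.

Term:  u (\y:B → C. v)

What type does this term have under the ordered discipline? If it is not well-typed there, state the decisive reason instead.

not well-typed under ordered — y never used (weakening)
counts: v: 1×, u: 1×, y (λ-bound): 0×
left-to-right use order: u, v
typing: well-typed at A
per-discipline verdicts: ordered ✗, linear ✗, affine ✓, relevant ✗, unrestricted ✓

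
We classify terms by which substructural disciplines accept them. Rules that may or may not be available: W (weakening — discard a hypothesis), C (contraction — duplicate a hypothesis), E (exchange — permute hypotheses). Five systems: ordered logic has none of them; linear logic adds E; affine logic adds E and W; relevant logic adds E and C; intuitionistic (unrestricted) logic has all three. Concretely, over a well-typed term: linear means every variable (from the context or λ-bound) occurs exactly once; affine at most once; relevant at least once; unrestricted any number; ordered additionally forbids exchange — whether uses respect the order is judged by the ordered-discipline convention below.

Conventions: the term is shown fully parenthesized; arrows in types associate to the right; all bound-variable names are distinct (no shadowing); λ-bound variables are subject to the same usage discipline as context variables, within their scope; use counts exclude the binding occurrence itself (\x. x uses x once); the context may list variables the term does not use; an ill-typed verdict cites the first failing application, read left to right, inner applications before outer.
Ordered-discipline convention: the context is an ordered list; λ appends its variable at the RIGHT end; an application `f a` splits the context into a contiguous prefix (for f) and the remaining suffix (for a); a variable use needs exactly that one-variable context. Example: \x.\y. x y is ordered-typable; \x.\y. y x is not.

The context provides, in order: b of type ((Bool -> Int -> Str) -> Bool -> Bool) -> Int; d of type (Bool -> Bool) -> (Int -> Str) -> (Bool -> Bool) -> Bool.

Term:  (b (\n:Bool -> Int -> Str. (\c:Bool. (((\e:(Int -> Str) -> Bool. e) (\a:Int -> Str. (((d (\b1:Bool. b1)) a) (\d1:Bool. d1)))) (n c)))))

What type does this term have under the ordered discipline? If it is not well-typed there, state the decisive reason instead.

term : Int
counts: b ×1, d ×1, n [bound] ×1, c [bound] ×1, e [bound] ×1, a [bound] ×1, b1 [bound] ×1, d1 [bound] ×1
left-to-right use order: b, e, d, b1, a, d1, n, c
typing: well-typed — term : Int
summary: ordered ✓, linear ✓, affine ✓, relevant ✓, unrestricted ✓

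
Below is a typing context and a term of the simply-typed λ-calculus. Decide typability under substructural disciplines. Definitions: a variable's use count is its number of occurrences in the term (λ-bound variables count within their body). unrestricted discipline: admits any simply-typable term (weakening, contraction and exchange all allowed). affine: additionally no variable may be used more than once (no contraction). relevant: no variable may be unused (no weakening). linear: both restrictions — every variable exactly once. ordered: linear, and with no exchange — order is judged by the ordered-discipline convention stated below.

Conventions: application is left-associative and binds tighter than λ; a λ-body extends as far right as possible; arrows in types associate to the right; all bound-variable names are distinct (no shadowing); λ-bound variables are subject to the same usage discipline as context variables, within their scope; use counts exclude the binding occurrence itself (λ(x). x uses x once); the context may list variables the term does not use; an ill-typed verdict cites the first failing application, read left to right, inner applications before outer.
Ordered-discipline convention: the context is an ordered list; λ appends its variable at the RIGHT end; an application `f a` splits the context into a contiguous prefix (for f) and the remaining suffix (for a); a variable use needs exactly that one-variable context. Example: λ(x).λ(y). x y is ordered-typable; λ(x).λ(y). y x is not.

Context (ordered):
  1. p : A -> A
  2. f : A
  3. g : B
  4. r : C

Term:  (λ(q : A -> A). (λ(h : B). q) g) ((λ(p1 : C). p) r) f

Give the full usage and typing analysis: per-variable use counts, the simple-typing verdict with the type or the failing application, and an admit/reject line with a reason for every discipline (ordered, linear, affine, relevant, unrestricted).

use counts: p: 1×; f: 1×; g: 1×; r: 1×; q [bound]: 1×; h [bound]: 0×; p1 [bound]: 0×
use order (left to right): q, g, p, r, f
typing: well-typed — term : A
ordered: ✗, h, p1 never used (weakening)
linear: ✗, h, p1 never used (weakening)
affine: ✓, at most one use each (p, f, g, r, q, h, p1)
relevant: ✗, h, p1 never used (weakening)
unrestricted: ✓, simply typable at A; W, C, E all held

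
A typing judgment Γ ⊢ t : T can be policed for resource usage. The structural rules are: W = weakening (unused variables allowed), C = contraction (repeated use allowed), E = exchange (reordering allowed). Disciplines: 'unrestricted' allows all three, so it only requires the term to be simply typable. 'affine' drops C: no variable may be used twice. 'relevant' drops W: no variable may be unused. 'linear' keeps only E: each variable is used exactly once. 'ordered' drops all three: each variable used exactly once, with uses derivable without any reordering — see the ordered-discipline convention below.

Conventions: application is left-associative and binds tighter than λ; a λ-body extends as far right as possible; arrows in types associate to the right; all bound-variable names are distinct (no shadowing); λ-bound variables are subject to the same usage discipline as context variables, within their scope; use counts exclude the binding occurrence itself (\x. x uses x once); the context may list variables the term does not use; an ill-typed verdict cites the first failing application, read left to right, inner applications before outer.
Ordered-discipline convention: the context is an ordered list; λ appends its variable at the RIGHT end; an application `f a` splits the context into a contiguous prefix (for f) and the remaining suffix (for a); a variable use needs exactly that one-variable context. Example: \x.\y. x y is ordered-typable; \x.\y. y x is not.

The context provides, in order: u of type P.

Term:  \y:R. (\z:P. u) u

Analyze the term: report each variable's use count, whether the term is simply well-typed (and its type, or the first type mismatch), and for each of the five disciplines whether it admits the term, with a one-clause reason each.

use counts: u ×2; y (bound) ×0; z (bound) ×0
left-to-right use order: u, u
typing: well-typed — term : R -> P
ordered: ✗ — uses contraction: u ×2; unused: y, z — weakening required
linear: ✗ — uses contraction: u ×2; unused: y, z — weakening required
affine: ✗ — uses contraction: u ×2
relevant: ✗ — unused: y, z — weakening required
unrestricted: ✓ — type-checks (R -> P) and nothing is barred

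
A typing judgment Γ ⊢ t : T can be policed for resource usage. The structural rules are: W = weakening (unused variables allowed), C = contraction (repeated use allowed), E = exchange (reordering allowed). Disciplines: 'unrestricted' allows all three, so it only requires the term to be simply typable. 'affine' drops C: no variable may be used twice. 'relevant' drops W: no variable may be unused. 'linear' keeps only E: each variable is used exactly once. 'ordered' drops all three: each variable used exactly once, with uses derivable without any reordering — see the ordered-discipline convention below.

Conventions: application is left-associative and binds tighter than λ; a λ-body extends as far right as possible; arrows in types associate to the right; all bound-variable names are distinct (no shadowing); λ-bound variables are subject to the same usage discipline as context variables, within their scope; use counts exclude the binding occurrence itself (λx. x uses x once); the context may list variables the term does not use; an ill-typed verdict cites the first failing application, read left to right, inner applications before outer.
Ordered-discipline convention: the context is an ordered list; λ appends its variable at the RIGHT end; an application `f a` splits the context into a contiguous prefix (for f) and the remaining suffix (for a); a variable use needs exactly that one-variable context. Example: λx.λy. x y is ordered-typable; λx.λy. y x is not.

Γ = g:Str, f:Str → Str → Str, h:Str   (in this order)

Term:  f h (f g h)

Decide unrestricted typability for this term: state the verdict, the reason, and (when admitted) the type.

yes — type-checks (Str) and nothing is barred; term : Str
usage: g: 1, f: 2, h: 2
use order (left to right): f, h, f, g, h
typing: ✓ — Str
per-discipline verdicts: ordered ✗, linear ✗, affine ✗, relevant ✓, unrestricted ✓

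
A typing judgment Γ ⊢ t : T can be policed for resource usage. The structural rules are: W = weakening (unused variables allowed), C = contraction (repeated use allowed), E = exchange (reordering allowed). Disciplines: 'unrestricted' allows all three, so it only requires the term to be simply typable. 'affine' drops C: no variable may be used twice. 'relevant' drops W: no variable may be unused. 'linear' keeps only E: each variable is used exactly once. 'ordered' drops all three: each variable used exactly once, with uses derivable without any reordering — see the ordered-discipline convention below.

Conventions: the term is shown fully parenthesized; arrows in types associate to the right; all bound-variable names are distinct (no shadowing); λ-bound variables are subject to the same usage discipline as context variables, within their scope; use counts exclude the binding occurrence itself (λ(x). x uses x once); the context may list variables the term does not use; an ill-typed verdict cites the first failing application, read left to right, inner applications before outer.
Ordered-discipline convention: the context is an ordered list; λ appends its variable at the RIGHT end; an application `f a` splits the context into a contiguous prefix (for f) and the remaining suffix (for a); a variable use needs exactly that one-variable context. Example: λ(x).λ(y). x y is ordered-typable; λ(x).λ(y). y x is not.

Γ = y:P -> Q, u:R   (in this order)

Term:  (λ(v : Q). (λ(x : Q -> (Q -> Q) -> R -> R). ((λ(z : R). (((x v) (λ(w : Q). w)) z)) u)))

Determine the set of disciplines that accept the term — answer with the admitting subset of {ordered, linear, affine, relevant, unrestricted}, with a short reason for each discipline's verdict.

admitted in: affine, unrestricted
use counts: y=0; u=1; v (bound)=1; x (bound)=1; z (bound)=1; w (bound)=1
order of uses: x, v, w, z, u
typing: the term checks, with type Q -> (Q -> (Q -> Q) -> R -> R) -> R
ordered ✗ (needs weakening: y unused)
linear ✗ (needs weakening: y unused)
affine ✓ (y, u, v, x, z, w: no repeats, contraction unneeded)
relevant ✗ (needs weakening: y unused)
unrestricted ✓ (type-checks (Q -> (Q -> (Q -> Q) -> R -> R) -> R) and nothing is barred)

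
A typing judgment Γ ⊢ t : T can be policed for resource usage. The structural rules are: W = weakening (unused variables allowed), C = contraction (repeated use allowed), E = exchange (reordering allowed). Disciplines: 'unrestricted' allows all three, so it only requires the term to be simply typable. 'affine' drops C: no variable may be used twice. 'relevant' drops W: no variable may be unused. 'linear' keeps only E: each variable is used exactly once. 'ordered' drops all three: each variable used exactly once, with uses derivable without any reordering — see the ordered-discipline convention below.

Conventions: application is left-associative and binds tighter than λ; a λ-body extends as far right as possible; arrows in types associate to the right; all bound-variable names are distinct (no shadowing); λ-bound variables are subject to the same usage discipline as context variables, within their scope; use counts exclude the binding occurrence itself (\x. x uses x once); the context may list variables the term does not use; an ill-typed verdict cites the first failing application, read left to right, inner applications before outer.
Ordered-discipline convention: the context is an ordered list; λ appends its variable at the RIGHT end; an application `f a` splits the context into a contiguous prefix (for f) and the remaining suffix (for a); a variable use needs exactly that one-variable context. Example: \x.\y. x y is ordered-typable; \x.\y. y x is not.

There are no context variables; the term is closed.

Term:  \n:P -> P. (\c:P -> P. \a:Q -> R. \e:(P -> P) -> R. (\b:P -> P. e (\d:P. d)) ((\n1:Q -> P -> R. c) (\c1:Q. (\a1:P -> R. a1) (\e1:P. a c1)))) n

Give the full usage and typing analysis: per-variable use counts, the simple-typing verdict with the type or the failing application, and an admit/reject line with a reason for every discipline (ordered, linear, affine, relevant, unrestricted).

variable uses: n [bound] ×1, c [bound] ×1, a [bound] ×1, e [bound] ×1, b [bound] ×0, d [bound] ×1, n1 [bound] ×0, c1 [bound] ×1, a1 [bound] ×1, e1 [bound] ×0
uses in reading order: e, d, c, a1, a, c1, n
typing: ✓ — (P -> P) -> (Q -> R) -> ((P -> P) -> R) -> R
ordered ✗ (needs weakening: b, n1, e1 unused)
linear ✗ (needs weakening: b, n1, e1 unused)
affine ✓ (n, c, a, e, b, d, n1, c1, a1, e1: no repeats, contraction unneeded)
relevant ✗ (needs weakening: b, n1, e1 unused)
unrestricted ✓ (simply typable at (P -> P) -> (Q -> R) -> ((P -> P) -> R) -> R; W, C, E all held)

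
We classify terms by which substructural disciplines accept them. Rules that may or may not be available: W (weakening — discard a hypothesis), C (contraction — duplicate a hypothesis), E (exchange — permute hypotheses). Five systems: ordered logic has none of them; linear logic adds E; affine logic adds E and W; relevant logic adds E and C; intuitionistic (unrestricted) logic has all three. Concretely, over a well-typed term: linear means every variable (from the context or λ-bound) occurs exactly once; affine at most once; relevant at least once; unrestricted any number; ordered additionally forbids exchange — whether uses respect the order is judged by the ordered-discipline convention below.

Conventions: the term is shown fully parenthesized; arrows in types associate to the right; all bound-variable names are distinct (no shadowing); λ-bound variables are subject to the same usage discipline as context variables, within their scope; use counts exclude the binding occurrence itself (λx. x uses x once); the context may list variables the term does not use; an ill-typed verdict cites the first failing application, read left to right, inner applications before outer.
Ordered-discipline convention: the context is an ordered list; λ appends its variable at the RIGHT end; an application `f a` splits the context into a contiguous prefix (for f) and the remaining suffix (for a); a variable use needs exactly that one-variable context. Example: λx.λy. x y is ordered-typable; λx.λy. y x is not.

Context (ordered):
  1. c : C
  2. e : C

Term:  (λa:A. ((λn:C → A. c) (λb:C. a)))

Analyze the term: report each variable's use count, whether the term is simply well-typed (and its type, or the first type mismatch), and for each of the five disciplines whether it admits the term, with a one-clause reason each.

usage: c: 1; e: 0; a [bound]: 1; n [bound]: 0; b [bound]: 0
left-to-right use order: c, a
typing: well-typed — term : A → C
ordered: ✗ — e, n, b left unused
linear: ✗ — e, n, b left unused
affine: ✓ — c, e, a, n, b: no repeats, contraction unneeded
relevant: ✗ — e, n, b left unused
unrestricted: ✓ — well-typed at A → C; no restrictions here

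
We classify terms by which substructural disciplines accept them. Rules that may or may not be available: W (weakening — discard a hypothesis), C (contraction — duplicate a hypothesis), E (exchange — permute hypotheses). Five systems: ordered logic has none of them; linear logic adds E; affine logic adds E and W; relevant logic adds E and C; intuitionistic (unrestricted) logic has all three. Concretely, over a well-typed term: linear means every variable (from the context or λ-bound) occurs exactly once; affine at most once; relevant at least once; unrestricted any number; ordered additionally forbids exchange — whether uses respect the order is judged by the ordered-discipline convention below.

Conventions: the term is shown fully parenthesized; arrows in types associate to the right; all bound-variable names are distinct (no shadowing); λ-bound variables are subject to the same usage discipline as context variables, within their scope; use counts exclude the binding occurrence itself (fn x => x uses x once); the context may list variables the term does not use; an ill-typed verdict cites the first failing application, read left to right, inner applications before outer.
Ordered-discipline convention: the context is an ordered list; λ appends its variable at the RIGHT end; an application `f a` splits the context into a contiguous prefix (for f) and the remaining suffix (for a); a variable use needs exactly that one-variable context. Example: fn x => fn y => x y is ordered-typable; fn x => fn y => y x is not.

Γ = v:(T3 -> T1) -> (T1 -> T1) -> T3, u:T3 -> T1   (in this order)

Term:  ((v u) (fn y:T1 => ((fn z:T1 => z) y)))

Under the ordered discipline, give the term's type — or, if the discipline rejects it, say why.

term : T3
usage: v=1, u=1, y (bound)=1, z (bound)=1
use order (left to right): v, u, z, y
typing: the term checks, with type T3
all disciplines: ordered ✓, linear ✓, affine ✓, relevant ✓, unrestricted ✓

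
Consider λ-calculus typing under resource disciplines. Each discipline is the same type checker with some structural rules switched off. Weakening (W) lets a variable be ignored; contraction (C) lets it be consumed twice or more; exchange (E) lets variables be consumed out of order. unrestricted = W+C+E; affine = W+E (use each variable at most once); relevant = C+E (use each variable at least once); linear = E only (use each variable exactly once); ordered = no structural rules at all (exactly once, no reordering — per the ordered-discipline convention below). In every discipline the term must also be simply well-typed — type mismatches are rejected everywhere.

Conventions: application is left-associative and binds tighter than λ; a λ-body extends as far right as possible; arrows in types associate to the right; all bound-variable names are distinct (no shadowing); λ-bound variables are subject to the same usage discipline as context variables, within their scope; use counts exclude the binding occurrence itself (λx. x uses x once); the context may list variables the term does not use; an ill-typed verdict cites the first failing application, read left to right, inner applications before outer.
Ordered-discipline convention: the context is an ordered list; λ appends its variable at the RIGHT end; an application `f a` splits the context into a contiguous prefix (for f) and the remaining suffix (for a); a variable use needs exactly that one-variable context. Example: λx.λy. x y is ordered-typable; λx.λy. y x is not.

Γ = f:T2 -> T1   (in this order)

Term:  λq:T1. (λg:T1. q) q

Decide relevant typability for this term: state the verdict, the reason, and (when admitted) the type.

no — f, g never used (weakening)
usage: f=0, q (bound)=2, g (bound)=0
order of uses: q, q
typing: ✓ — T1 -> T1
all disciplines: ordered ✗, linear ✗, affine ✗, relevant ✗, unrestricted ✓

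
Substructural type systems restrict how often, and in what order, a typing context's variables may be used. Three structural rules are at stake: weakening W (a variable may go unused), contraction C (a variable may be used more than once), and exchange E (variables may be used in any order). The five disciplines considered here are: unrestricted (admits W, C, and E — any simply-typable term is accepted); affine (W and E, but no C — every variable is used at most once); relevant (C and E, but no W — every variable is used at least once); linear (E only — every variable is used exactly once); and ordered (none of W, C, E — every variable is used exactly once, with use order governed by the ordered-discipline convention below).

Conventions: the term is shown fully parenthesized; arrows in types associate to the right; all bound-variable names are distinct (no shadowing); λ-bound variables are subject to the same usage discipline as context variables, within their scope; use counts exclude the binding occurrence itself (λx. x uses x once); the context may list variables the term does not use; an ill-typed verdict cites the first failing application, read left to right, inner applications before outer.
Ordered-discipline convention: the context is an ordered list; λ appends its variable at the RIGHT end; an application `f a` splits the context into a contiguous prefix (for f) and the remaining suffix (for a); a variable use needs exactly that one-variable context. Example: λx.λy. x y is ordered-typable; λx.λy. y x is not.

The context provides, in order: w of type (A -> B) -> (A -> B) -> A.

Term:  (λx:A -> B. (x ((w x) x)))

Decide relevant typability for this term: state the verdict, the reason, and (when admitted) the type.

yes — none of w, x goes unused; term : (A -> B) -> B
variable uses: w=1, x (λ-bound)=3
uses in reading order: x, w, x, x
typing: well-typed at (A -> B) -> B
across the five disciplines: ordered ✗; linear ✗; affine ✗; relevant ✓; unrestricted ✓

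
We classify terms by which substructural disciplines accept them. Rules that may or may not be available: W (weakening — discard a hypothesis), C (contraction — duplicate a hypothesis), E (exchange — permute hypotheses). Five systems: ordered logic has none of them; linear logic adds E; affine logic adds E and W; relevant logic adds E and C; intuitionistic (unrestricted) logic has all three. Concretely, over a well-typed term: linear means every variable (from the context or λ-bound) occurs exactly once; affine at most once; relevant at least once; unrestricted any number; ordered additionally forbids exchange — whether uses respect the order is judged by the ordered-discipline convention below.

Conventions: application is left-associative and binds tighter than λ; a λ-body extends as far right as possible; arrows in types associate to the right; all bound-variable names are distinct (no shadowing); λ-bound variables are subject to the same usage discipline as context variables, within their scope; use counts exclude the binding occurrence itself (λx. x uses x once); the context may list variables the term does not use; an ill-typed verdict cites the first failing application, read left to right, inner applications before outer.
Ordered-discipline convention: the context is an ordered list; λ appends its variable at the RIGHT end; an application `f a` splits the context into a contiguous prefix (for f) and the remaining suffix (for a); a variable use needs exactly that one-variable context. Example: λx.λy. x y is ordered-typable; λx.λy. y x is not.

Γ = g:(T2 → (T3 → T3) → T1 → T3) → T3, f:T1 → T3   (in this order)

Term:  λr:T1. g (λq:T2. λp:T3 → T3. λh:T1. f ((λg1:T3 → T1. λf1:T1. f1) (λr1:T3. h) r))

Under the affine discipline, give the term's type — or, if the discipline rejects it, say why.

term : T1 → T3
counts: g: 1, f: 1, r [bound]: 1, q [bound]: 0, p [bound]: 0, h [bound]: 1, g1 [bound]: 0, f1 [bound]: 1, r1 [bound]: 0
left-to-right use order: g, f, f1, h, r
typing: well-typed — term : T1 → T3
per-discipline verdicts: ordered ✗, linear ✗, affine ✓, relevant ✗, unrestricted ✓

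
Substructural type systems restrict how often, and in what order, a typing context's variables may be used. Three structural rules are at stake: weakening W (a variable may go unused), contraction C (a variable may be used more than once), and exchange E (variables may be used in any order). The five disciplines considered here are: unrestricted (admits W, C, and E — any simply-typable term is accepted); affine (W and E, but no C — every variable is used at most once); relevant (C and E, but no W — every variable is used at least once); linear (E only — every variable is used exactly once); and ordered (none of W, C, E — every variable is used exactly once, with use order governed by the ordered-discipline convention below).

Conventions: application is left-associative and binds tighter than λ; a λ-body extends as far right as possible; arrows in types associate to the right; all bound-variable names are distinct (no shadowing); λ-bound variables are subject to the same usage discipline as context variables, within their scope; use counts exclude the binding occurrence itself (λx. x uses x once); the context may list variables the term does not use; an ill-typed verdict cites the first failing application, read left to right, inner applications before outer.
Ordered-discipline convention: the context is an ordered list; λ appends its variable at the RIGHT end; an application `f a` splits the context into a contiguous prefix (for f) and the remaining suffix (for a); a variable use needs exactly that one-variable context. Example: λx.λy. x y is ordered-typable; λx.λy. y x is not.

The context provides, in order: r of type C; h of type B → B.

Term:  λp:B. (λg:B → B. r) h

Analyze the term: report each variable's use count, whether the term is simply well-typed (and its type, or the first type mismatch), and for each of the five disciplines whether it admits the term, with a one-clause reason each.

variable uses: r: 1×, h: 1×, p (bound): 0×, g (bound): 0×
uses in reading order: r, h
typing: ✓ — B → C
ordered: ✗, needs weakening: p, g unused
linear: ✗, needs weakening: p, g unused
affine: ✓, at most one use each (r, h, p, g)
relevant: ✗, needs weakening: p, g unused
unrestricted: ✓, well-typed at B → C; no restrictions here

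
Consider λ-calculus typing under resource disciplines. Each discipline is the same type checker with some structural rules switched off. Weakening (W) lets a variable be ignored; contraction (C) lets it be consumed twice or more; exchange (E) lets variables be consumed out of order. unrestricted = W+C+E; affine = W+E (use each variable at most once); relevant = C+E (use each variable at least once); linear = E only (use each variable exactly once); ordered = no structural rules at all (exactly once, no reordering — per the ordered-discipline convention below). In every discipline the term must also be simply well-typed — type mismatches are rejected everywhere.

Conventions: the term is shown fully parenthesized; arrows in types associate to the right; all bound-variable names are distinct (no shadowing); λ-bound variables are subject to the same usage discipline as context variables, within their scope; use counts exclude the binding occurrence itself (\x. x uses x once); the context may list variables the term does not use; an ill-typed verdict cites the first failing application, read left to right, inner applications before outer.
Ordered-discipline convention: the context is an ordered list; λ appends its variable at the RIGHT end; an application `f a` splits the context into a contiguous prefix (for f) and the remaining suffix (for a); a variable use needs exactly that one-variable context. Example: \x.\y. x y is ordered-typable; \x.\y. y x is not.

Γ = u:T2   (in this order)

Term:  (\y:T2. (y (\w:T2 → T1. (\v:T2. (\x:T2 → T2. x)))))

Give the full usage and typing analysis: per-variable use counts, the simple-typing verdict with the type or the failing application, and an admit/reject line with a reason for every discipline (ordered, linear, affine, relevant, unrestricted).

usage: u ×0; y [bound] ×1; w [bound] ×0; v [bound] ×0; x [bound] ×1
order of uses: y, x
typing: ill-typed: non-function type T2 applied to an argument
ordered: ✗, a type mismatch blocks all five
linear: ✗, the type mismatch rejects it
affine: ✗, not simply typable
relevant: ✗, fails simple typing
unrestricted: ✗, a type mismatch blocks all five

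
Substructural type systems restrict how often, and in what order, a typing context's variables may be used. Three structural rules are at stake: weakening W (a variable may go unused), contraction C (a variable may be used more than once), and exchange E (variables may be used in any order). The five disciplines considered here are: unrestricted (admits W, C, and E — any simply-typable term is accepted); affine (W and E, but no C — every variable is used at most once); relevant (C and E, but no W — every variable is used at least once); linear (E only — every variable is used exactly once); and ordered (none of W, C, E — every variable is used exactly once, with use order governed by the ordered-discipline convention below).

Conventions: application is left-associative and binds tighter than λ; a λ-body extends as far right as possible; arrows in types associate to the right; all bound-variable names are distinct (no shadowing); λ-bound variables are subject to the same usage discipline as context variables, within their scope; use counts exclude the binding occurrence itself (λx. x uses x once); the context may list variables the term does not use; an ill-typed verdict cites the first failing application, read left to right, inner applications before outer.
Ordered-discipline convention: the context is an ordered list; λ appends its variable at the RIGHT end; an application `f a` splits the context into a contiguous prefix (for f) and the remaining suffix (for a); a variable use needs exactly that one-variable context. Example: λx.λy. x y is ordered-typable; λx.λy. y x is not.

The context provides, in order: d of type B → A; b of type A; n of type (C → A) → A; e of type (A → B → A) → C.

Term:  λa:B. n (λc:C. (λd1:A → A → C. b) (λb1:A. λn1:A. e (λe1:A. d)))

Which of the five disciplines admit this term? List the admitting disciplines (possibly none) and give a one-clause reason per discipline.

admitted in: affine, unrestricted
usage: d=1; b=1; n=1; e=1; a (λ-bound)=0; c (λ-bound)=0; d1 (λ-bound)=0; b1 (λ-bound)=0; n1 (λ-bound)=0; e1 (λ-bound)=0
uses in reading order: n, b, e, d
typing: well-typed — term : B → A
ordered: ✗ — a, c, d1, b1, n1, e1 never used (weakening)
linear: ✗ — a, c, d1, b1, n1, e1 never used (weakening)
affine: ✓ — none of d, b, n, e, a, c, d1, b1, n1, e1 used more than once
relevant: ✗ — a, c, d1, b1, n1, e1 never used (weakening)
unrestricted: ✓ — well-typed at B → A; no restrictions here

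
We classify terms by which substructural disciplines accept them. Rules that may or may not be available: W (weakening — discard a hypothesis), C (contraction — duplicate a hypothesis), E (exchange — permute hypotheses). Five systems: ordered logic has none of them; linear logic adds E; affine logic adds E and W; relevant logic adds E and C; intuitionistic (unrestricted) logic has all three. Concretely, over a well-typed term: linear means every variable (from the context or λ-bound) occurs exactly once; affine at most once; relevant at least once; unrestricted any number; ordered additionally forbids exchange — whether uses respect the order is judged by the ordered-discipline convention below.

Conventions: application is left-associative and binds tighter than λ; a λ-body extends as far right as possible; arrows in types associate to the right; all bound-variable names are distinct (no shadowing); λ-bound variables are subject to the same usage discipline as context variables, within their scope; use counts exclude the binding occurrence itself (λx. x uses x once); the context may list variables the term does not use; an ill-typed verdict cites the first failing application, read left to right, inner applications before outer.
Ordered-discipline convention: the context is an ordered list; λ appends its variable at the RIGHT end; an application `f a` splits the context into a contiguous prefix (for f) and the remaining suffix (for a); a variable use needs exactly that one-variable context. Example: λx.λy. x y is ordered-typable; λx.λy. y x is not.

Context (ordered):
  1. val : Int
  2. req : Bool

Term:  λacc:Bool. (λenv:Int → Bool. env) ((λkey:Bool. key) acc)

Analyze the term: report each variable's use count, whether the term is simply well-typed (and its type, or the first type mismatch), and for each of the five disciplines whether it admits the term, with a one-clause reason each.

use counts: val: 0, req: 0, acc [bound]: 1, env [bound]: 1, key [bound]: 1
uses in reading order: env, key, acc
typing: ill-typed: argument of type Bool where Int → Bool is required
ordered: ✗ — fails simple typing
linear: ✗ — a type mismatch blocks all five
affine: ✗ — the type mismatch rejects it
relevant: ✗ — not simply typable
unrestricted: ✗ — fails simple typing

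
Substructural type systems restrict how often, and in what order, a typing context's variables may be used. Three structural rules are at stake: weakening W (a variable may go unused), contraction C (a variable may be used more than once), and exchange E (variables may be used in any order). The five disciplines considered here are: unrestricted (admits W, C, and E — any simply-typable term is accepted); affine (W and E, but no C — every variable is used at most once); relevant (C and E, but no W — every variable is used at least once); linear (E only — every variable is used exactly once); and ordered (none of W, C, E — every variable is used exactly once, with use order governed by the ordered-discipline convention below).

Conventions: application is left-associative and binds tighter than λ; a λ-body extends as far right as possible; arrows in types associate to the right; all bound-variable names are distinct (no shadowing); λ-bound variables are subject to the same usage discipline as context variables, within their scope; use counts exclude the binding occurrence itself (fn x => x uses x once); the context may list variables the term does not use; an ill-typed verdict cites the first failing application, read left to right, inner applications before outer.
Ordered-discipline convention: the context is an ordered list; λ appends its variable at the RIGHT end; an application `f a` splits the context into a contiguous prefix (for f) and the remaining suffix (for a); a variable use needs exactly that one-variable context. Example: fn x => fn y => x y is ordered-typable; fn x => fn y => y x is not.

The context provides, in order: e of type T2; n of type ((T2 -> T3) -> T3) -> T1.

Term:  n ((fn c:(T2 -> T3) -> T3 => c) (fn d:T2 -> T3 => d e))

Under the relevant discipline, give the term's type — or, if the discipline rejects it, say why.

term : T1
usage: e: 1; n: 1; c [bound]: 1; d [bound]: 1
use order (left to right): n, c, d, e
typing: ✓ — T1
summary: ordered ✗ | linear ✓ | affine ✓ | relevant ✓ | unrestricted ✓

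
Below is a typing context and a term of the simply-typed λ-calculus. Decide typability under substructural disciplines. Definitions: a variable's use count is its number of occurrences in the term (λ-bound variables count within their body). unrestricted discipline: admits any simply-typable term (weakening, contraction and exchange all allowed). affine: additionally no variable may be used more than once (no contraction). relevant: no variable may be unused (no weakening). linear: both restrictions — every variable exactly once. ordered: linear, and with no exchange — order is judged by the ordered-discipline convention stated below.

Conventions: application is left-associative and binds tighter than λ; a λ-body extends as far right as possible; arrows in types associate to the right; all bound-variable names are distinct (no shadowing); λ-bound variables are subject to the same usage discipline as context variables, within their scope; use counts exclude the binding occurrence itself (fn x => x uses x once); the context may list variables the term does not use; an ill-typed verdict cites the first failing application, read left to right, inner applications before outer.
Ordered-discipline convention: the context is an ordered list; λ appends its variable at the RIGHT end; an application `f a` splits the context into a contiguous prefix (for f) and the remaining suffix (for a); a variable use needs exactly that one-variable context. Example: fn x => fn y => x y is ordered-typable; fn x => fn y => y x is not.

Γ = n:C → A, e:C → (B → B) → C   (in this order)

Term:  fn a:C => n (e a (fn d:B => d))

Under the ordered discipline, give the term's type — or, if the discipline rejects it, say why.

term : C → A
variable uses: n: 1×, e: 1×, a (bound): 1×, d (bound): 1×
uses in reading order: n, e, a, d
typing: the term checks, with type C → A
all disciplines: ordered ✓ · linear ✓ · affine ✓ · relevant ✓ · unrestricted ✓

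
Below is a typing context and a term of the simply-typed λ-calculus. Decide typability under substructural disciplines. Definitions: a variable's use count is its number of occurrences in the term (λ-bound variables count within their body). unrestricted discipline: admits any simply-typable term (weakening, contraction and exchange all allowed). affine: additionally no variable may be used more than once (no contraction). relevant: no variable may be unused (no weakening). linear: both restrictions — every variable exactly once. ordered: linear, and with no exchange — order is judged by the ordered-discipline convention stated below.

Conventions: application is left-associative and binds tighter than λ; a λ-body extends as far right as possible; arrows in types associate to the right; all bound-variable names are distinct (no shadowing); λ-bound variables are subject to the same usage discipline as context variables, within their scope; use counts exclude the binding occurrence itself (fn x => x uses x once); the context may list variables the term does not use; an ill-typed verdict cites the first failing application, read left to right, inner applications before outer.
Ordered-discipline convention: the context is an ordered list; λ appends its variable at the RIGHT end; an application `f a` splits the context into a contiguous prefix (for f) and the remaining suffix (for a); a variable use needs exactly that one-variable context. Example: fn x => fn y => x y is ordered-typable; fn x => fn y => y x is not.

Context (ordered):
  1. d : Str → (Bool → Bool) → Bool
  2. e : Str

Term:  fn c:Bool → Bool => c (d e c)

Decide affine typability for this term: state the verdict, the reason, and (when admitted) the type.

no — repeated use of c ×2
use counts: d=1, e=1, c (λ-bound)=2
order of uses: c, d, e, c
typing: the term checks, with type (Bool → Bool) → Bool
across the five disciplines: ordered ✗ · linear ✗ · affine ✗ · relevant ✓ · unrestricted ✓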